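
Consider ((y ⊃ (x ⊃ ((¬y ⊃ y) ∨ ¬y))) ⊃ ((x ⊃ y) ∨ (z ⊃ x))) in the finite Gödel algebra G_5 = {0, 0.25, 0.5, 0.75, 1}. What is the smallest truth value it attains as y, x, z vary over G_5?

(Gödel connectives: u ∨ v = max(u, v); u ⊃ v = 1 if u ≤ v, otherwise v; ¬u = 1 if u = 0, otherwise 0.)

0.25

The minimum is attained at y = 0, x = 0.25, z = 0.5:
  ¬y: Gödel ¬ of 0 = 1 (operand is 0)
  (¬y ⊃ y): 1 > 0, so result = 0
  ¬y: Gödel ¬ of 0 = 1 (operand is 0)
  ((¬y ⊃ y) ∨ ¬y) = max(0, 1) = 1
  (x ⊃ ((¬y ⊃ y) ∨ ¬y)): 0.25 ≤ 1, so result = 1
  (y ⊃ (x ⊃ ((¬y ⊃ y) ∨ ¬y))): 0 ≤ 1, so result = 1
  (x ⊃ y): 0.25 > 0, so result = 0
  (z ⊃ x): 0.5 > 0.25, so result = 0.25
  ((x ⊃ y) ∨ (z ⊃ x)) = max(0, 0.25) = 0.25
  ((y ⊃ (x ⊃ ((¬y ⊃ y) ∨ ¬y))) ⊃ ((x ⊃ y) ∨ (z ⊃ x))): 1 > 0.25, so result = 0.25
Checking all 125 assignments confirms none give a value below 0.25.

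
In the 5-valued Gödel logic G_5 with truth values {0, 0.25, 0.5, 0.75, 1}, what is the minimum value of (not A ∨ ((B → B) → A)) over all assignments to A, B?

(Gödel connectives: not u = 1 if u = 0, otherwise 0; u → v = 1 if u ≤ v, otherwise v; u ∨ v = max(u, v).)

0.25

The minimum is attained at A = 0.25, B = 0:
  not A: Gödel ¬ of 0.25 = 0 (operand ≠ 0)
  (B → B): 0 ≤ 0, so result = 1
  ((B → B) → A): 1 > 0.25, so result = 0.25
  (not A ∨ ((B → B) → A)) = max(0, 0.25) = 0.25
Checking all 25 assignments confirms none give a value below 0.25.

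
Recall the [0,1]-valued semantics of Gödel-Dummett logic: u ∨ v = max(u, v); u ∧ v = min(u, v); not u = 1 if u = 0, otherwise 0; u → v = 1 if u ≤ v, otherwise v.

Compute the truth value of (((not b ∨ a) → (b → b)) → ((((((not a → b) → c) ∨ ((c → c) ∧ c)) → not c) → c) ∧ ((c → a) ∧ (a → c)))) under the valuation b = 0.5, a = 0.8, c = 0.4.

0.40

not b: Gödel ¬ of 0.5 = 0 (operand ≠ 0)
(not b ∨ a) = max(0, 0.8) = 0.8
(b → b): 0.5 ≤ 0.5, so result = 1
((not b ∨ a) → (b → b)): 0.8 ≤ 1, so result = 1
not a: Gödel ¬ of 0.8 = 0 (operand ≠ 0)
(not a → b): 0 ≤ 0.5, so result = 1
((not a → b) → c): 1 > 0.4, so result = 0.4
(c → c): 0.4 ≤ 0.4, so result = 1
((c → c) ∧ c) = min(1, 0.4) = 0.4
(((not a → b) → c) ∨ ((c → c) ∧ c)) = max(0.4, 0.4) = 0.4
not c: Gödel ¬ of 0.4 = 0 (operand ≠ 0)
((((not a → b) → c) ∨ ((c → c) ∧ c)) → not c): 0.4 > 0, so result = 0
(((((not a → b) → c) ∨ ((c → c) ∧ c)) → not c) → c): 0 ≤ 0.4, so result = 1
(c → a): 0.4 ≤ 0.8, so result = 1
(a → c): 0.8 > 0.4, so result = 0.4
((c → a) ∧ (a → c)) = min(1, 0.4) = 0.4
((((((not a → b) → c) ∨ ((c → c) ∧ c)) → not c) → c) ∧ ((c → a) ∧ (a → c))) = min(1, 0.4) = 0.4
(((not b ∨ a) → (b → b)) → ((((((not a → b) → c) ∨ ((c → c) ∧ c)) → not c) → c) ∧ ((c → a) ∧ (a → c)))): 1 > 0.4, so result = 0.4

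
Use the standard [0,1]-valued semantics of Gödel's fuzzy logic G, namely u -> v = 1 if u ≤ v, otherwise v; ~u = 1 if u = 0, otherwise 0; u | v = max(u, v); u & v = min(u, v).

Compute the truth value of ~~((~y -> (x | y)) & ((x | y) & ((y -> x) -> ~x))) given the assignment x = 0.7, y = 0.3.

~y: Gödel ¬ of 0.3 = 0 (operand ≠ 0)
(x | y) = max(0.7, 0.3) = 0.7
(~y -> (x | y)): 0 ≤ 0.7, so result = 1
(x | y) = max(0.7, 0.3) = 0.7
(y -> x): 0.3 ≤ 0.7, so result = 1
~x: Gödel ¬ of 0.7 = 0 (operand ≠ 0)
((y -> x) -> ~x): 1 > 0, so result = 0
((x | y) & ((y -> x) -> ~x)) = min(0.7, 0) = 0
((~y -> (x | y)) & ((x | y) & ((y -> x) -> ~x))) = min(1, 0) = 0
~((~y -> (x | y)) & ((x | y) & ((y -> x) -> ~x))): Gödel ¬ of 0 = 1 (operand is 0)
~~((~y -> (x | y)) & ((x | y) & ((y -> x) -> ~x))): Gödel ¬ of 1 = 0 (operand ≠ 0)

0.00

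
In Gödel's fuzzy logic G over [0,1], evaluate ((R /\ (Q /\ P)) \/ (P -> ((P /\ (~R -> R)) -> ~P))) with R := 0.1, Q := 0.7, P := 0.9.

0.10

(Q /\ P) = min(0.7, 0.9) = 0.7
(R /\ (Q /\ P)) = min(0.1, 0.7) = 0.1
~R: Gödel ¬ of 0.1 = 0 (operand ≠ 0)
(~R -> R): 0 ≤ 0.1, so result = 1
(P /\ (~R -> R)) = min(0.9, 1) = 0.9
~P: Gödel ¬ of 0.9 = 0 (operand ≠ 0)
((P /\ (~R -> R)) -> ~P): 0.9 > 0, so result = 0
(P -> ((P /\ (~R -> R)) -> ~P)): 0.9 > 0, so result = 0
((R /\ (Q /\ P)) \/ (P -> ((P /\ (~R -> R)) -> ~P))) = max(0.1, 0) = 0.1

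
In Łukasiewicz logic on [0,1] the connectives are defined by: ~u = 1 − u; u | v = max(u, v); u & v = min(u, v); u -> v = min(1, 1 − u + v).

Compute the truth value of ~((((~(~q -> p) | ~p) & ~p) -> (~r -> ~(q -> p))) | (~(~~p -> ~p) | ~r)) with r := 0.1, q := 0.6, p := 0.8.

~q: Łukasiewicz ¬ gives 1 − 0.6 = 0.4
(~q -> p): min(1, 1 − 0.4 + 0.8) = 1
~(~q -> p): Łukasiewicz ¬ gives 1 − 1 = 0
~p: Łukasiewicz ¬ gives 1 − 0.8 = 0.2
(~(~q -> p) | ~p) = max(0, 0.2) = 0.2
~p: Łukasiewicz ¬ gives 1 − 0.8 = 0.2
((~(~q -> p) | ~p) & ~p) = min(0.2, 0.2) = 0.2
~r: Łukasiewicz ¬ gives 1 − 0.1 = 0.9
(q -> p): min(1, 1 − 0.6 + 0.8) = 1
~(q -> p): Łukasiewicz ¬ gives 1 − 1 = 0
(~r -> ~(q -> p)): min(1, 1 − 0.9 + 0) = 0.1
(((~(~q -> p) | ~p) & ~p) -> (~r -> ~(q -> p))): min(1, 1 − 0.2 + 0.1) = 0.9
~p: Łukasiewicz ¬ gives 1 − 0.8 = 0.2
~~p: Łukasiewicz ¬ gives 1 − 0.2 = 0.8
~p: Łukasiewicz ¬ gives 1 − 0.8 = 0.2
(~~p -> ~p): min(1, 1 − 0.8 + 0.2) = 0.4
~(~~p -> ~p): Łukasiewicz ¬ gives 1 − 0.4 = 0.6
~r: Łukasiewicz ¬ gives 1 − 0.1 = 0.9
(~(~~p -> ~p) | ~r) = max(0.6, 0.9) = 0.9
((((~(~q -> p) | ~p) & ~p) -> (~r -> ~(q -> p))) | (~(~~p -> ~p) | ~r)) = max(0.9, 0.9) = 0.9
~((((~(~q -> p) | ~p) & ~p) -> (~r -> ~(q -> p))) | (~(~~p -> ~p) | ~r)): Łukasiewicz ¬ gives 1 − 0.9 = 0.1

0.10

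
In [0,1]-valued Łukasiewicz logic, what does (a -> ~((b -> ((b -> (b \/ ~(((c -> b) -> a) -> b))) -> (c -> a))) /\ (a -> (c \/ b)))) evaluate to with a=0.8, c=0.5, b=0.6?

0.40

(c -> b): min(1, 1 − 0.5 + 0.6) = 1
((c -> b) -> a): min(1, 1 − 1 + 0.8) = 0.8
(((c -> b) -> a) -> b): min(1, 1 − 0.8 + 0.6) = 0.8
~(((c -> b) -> a) -> b): Łukasiewicz ¬ gives 1 − 0.8 = 0.2
(b \/ ~(((c -> b) -> a) -> b)) = max(0.6, 0.2) = 0.6
(b -> (b \/ ~(((c -> b) -> a) -> b))): min(1, 1 − 0.6 + 0.6) = 1
(c -> a): min(1, 1 − 0.5 + 0.8) = 1
((b -> (b \/ ~(((c -> b) -> a) -> b))) -> (c -> a)): min(1, 1 − 1 + 1) = 1
(b -> ((b -> (b \/ ~(((c -> b) -> a) -> b))) -> (c -> a))): min(1, 1 − 0.6 + 1) = 1
(c \/ b) = max(0.5, 0.6) = 0.6
(a -> (c \/ b)): min(1, 1 − 0.8 + 0.6) = 0.8
((b -> ((b -> (b \/ ~(((c -> b) -> a) -> b))) -> (c -> a))) /\ (a -> (c \/ b))) = min(1, 0.8) = 0.8
~((b -> ((b -> (b \/ ~(((c -> b) -> a) -> b))) -> (c -> a))) /\ (a -> (c \/ b))): Łukasiewicz ¬ gives 1 − 0.8 = 0.2
(a -> ~((b -> ((b -> (b \/ ~(((c -> b) -> a) -> b))) -> (c -> a))) /\ (a -> (c \/ b)))): min(1, 1 − 0.8 + 0.2) = 0.4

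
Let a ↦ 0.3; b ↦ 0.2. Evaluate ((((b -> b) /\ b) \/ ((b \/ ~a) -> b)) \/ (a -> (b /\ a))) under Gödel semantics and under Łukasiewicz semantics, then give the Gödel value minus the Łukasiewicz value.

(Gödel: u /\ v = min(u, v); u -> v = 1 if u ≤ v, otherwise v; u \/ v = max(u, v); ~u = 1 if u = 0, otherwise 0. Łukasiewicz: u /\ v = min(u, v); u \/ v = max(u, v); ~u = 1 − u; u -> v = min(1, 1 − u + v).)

0.10

Gödel evaluation:
  (b -> b): 0.2 ≤ 0.2, so result = 1
  ((b -> b) /\ b) = min(1, 0.2) = 0.2
  ~a: Gödel ¬ of 0.3 = 0 (operand ≠ 0)
  (b \/ ~a) = max(0.2, 0) = 0.2
  ((b \/ ~a) -> b): 0.2 ≤ 0.2, so result = 1
  (((b -> b) /\ b) \/ ((b \/ ~a) -> b)) = max(0.2, 1) = 1
  (b /\ a) = min(0.2, 0.3) = 0.2
  (a -> (b /\ a)): 0.3 > 0.2, so result = 0.2
  ((((b -> b) /\ b) \/ ((b \/ ~a) -> b)) \/ (a -> (b /\ a))) = max(1, 0.2) = 1
  Gödel value = 1
Łukasiewicz evaluation:
  (b -> b): min(1, 1 − 0.2 + 0.2) = 1
  ((b -> b) /\ b) = min(1, 0.2) = 0.2
  ~a: Łukasiewicz ¬ gives 1 − 0.3 = 0.7
  (b \/ ~a) = max(0.2, 0.7) = 0.7
  ((b \/ ~a) -> b): min(1, 1 − 0.7 + 0.2) = 0.5
  (((b -> b) /\ b) \/ ((b \/ ~a) -> b)) = max(0.2, 0.5) = 0.5
  (b /\ a) = min(0.2, 0.3) = 0.2
  (a -> (b /\ a)): min(1, 1 − 0.3 + 0.2) = 0.9
  ((((b -> b) /\ b) \/ ((b \/ ~a) -> b)) \/ (a -> (b /\ a))) = max(0.5, 0.9) = 0.9
  Łukasiewicz value = 0.9
Difference: 1 − 0.9 = 0.10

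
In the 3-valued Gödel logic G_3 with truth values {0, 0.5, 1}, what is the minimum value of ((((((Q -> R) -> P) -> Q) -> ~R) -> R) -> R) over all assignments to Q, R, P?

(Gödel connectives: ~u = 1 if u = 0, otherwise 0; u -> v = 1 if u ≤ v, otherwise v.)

0.50

The minimum is attained at Q = 0, R = 0.5, P = 0:
  (Q -> R): 0 ≤ 0.5, so result = 1
  ((Q -> R) -> P): 1 > 0, so result = 0
  (((Q -> R) -> P) -> Q): 0 ≤ 0, so result = 1
  ~R: Gödel ¬ of 0.5 = 0 (operand ≠ 0)
  ((((Q -> R) -> P) -> Q) -> ~R): 1 > 0, so result = 0
  (((((Q -> R) -> P) -> Q) -> ~R) -> R): 0 ≤ 0.5, so result = 1
  ((((((Q -> R) -> P) -> Q) -> ~R) -> R) -> R): 1 > 0.5, so result = 0.5
Checking all 27 assignments confirms none give a value below 0.50.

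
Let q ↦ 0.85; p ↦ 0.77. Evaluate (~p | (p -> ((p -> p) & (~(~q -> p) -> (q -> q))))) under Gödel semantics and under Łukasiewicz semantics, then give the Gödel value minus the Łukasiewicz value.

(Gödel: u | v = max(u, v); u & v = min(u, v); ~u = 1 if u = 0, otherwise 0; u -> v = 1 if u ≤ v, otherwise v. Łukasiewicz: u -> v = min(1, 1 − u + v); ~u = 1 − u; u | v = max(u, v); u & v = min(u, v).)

Gödel evaluation:
  ~p: Gödel ¬ of 0.77 = 0 (operand ≠ 0)
  (p -> p): 0.77 ≤ 0.77, so result = 1
  ~q: Gödel ¬ of 0.85 = 0 (operand ≠ 0)
  (~q -> p): 0 ≤ 0.77, so result = 1
  ~(~q -> p): Gödel ¬ of 1 = 0 (operand ≠ 0)
  (q -> q): 0.85 ≤ 0.85, so result = 1
  (~(~q -> p) -> (q -> q)): 0 ≤ 1, so result = 1
  ((p -> p) & (~(~q -> p) -> (q -> q))) = min(1, 1) = 1
  (p -> ((p -> p) & (~(~q -> p) -> (q -> q)))): 0.77 ≤ 1, so result = 1
  (~p | (p -> ((p -> p) & (~(~q -> p) -> (q -> q))))) = max(0, 1) = 1
  Gödel value = 1
Łukasiewicz evaluation:
  ~p: Łukasiewicz ¬ gives 1 − 0.77 = 0.23
  (p -> p): min(1, 1 − 0.77 + 0.77) = 1
  ~q: Łukasiewicz ¬ gives 1 − 0.85 = 0.15
  (~q -> p): min(1, 1 − 0.15 + 0.77) = 1
  ~(~q -> p): Łukasiewicz ¬ gives 1 − 1 = 0
  (q -> q): min(1, 1 − 0.85 + 0.85) = 1
  (~(~q -> p) -> (q -> q)): min(1, 1 − 0 + 1) = 1
  ((p -> p) & (~(~q -> p) -> (q -> q))) = min(1, 1) = 1
  (p -> ((p -> p) & (~(~q -> p) -> (q -> q)))): min(1, 1 − 0.77 + 1) = 1
  (~p | (p -> ((p -> p) & (~(~q -> p) -> (q -> q))))) = max(0.23, 1) = 1
  Łukasiewicz value = 1
Difference: 1 − 1 = 0.00

0.00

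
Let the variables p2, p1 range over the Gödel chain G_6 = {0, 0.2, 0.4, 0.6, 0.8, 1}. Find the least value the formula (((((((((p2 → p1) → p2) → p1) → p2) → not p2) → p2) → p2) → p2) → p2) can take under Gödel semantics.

The minimum is attained at p2 = 0.2, p1 = 0:
  (p2 → p1): 0.2 > 0, so result = 0
  ((p2 → p1) → p2): 0 ≤ 0.2, so result = 1
  (((p2 → p1) → p2) → p1): 1 > 0, so result = 0
  ((((p2 → p1) → p2) → p1) → p2): 0 ≤ 0.2, so result = 1
  not p2: Gödel ¬ of 0.2 = 0 (operand ≠ 0)
  (((((p2 → p1) → p2) → p1) → p2) → not p2): 1 > 0, so result = 0
  ((((((p2 → p1) → p2) → p1) → p2) → not p2) → p2): 0 ≤ 0.2, so result = 1
  (((((((p2 → p1) → p2) → p1) → p2) → not p2) → p2) → p2): 1 > 0.2, so result = 0.2
  ((((((((p2 → p1) → p2) → p1) → p2) → not p2) → p2) → p2) → p2): 0.2 ≤ 0.2, so result = 1
  (((((((((p2 → p1) → p2) → p1) → p2) → not p2) → p2) → p2) → p2) → p2): 1 > 0.2, so result = 0.2
Checking all 36 assignments confirms none give a value below 0.20.

0.20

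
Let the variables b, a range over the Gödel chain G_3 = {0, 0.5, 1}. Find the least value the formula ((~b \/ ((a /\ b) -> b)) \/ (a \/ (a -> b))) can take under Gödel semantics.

1.00

Every assignment gives 1. For instance at b = 0, a = 0:
  ~b: Gödel ¬ of 0 = 1 (operand is 0)
  (a /\ b) = min(0, 0) = 0
  ((a /\ b) -> b): 0 ≤ 0, so result = 1
  (~b \/ ((a /\ b) -> b)) = max(1, 1) = 1
  (a -> b): 0 ≤ 0, so result = 1
  (a \/ (a -> b)) = max(0, 1) = 1
  ((~b \/ ((a /\ b) -> b)) \/ (a \/ (a -> b))) = max(1, 1) = 1
All 9 assignments give value 1 — the formula is a G_3-tautology.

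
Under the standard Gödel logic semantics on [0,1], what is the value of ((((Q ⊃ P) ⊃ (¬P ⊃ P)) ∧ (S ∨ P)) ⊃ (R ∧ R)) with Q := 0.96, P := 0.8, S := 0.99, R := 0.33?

0.33

(Q ⊃ P): 0.96 > 0.8, so result = 0.8
¬P: Gödel ¬ of 0.8 = 0 (operand ≠ 0)
(¬P ⊃ P): 0 ≤ 0.8, so result = 1
((Q ⊃ P) ⊃ (¬P ⊃ P)): 0.8 ≤ 1, so result = 1
(S ∨ P) = max(0.99, 0.8) = 0.99
(((Q ⊃ P) ⊃ (¬P ⊃ P)) ∧ (S ∨ P)) = min(1, 0.99) = 0.99
(R ∧ R) = min(0.33, 0.33) = 0.33
((((Q ⊃ P) ⊃ (¬P ⊃ P)) ∧ (S ∨ P)) ⊃ (R ∧ R)): 0.99 > 0.33, so result = 0.33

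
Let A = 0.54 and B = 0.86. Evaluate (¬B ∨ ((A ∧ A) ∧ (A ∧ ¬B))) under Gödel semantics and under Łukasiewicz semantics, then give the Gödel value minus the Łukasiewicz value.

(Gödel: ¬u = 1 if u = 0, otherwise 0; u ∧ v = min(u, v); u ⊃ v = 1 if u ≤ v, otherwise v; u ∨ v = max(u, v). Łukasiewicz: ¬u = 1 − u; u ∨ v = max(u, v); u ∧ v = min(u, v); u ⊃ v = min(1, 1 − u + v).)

-0.14

Gödel evaluation:
  ¬B: Gödel ¬ of 0.86 = 0 (operand ≠ 0)
  (A ∧ A) = min(0.54, 0.54) = 0.54
  ¬B: Gödel ¬ of 0.86 = 0 (operand ≠ 0)
  (A ∧ ¬B) = min(0.54, 0) = 0
  ((A ∧ A) ∧ (A ∧ ¬B)) = min(0.54, 0) = 0
  (¬B ∨ ((A ∧ A) ∧ (A ∧ ¬B))) = max(0, 0) = 0
  Gödel value = 0
Łukasiewicz evaluation:
  ¬B: Łukasiewicz ¬ gives 1 − 0.86 = 0.14
  (A ∧ A) = min(0.54, 0.54) = 0.54
  ¬B: Łukasiewicz ¬ gives 1 − 0.86 = 0.14
  (A ∧ ¬B) = min(0.54, 0.14) = 0.14
  ((A ∧ A) ∧ (A ∧ ¬B)) = min(0.54, 0.14) = 0.14
  (¬B ∨ ((A ∧ A) ∧ (A ∧ ¬B))) = max(0.14, 0.14) = 0.14
  Łukasiewicz value = 0.14
Difference: 0 − 0.14 = -0.14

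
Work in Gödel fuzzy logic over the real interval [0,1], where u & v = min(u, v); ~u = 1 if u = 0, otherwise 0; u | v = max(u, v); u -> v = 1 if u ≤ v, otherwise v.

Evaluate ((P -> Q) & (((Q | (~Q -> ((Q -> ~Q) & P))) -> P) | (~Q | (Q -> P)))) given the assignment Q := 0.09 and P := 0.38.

(P -> Q): 0.38 > 0.09, so result = 0.09
~Q: Gödel ¬ of 0.09 = 0 (operand ≠ 0)
~Q: Gödel ¬ of 0.09 = 0 (operand ≠ 0)
(Q -> ~Q): 0.09 > 0, so result = 0
((Q -> ~Q) & P) = min(0, 0.38) = 0
(~Q -> ((Q -> ~Q) & P)): 0 ≤ 0, so result = 1
(Q | (~Q -> ((Q -> ~Q) & P))) = max(0.09, 1) = 1
((Q | (~Q -> ((Q -> ~Q) & P))) -> P): 1 > 0.38, so result = 0.38
~Q: Gödel ¬ of 0.09 = 0 (operand ≠ 0)
(Q -> P): 0.09 ≤ 0.38, so result = 1
(~Q | (Q -> P)) = max(0, 1) = 1
(((Q | (~Q -> ((Q -> ~Q) & P))) -> P) | (~Q | (Q -> P))) = max(0.38, 1) = 1
((P -> Q) & (((Q | (~Q -> ((Q -> ~Q) & P))) -> P) | (~Q | (Q -> P)))) = min(0.09, 1) = 0.09

0.09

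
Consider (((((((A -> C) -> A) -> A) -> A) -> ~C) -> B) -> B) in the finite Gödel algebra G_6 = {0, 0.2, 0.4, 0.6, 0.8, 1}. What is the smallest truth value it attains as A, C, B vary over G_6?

0.00

The minimum is attained at A = 0.2, C = 0.2, B = 0:
  (A -> C): 0.2 ≤ 0.2, so result = 1
  ((A -> C) -> A): 1 > 0.2, so result = 0.2
  (((A -> C) -> A) -> A): 0.2 ≤ 0.2, so result = 1
  ((((A -> C) -> A) -> A) -> A): 1 > 0.2, so result = 0.2
  ~C: Gödel ¬ of 0.2 = 0 (operand ≠ 0)
  (((((A -> C) -> A) -> A) -> A) -> ~C): 0.2 > 0, so result = 0
  ((((((A -> C) -> A) -> A) -> A) -> ~C) -> B): 0 ≤ 0, so result = 1
  (((((((A -> C) -> A) -> A) -> A) -> ~C) -> B) -> B): 1 > 0, so result = 0
Checking all 216 assignments confirms none give a value below 0.00.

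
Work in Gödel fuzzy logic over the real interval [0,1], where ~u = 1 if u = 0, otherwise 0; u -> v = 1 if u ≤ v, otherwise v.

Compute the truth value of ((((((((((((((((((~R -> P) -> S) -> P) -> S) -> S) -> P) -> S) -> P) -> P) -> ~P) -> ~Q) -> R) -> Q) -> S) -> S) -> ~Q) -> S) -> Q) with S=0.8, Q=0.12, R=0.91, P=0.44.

~R: Gödel ¬ of 0.91 = 0 (operand ≠ 0)
(~R -> P): 0 ≤ 0.44, so result = 1
((~R -> P) -> S): 1 > 0.8, so result = 0.8
(((~R -> P) -> S) -> P): 0.8 > 0.44, so result = 0.44
((((~R -> P) -> S) -> P) -> S): 0.44 ≤ 0.8, so result = 1
(((((~R -> P) -> S) -> P) -> S) -> S): 1 > 0.8, so result = 0.8
((((((~R -> P) -> S) -> P) -> S) -> S) -> P): 0.8 > 0.44, so result = 0.44
(((((((~R -> P) -> S) -> P) -> S) -> S) -> P) -> S): 0.44 ≤ 0.8, so result = 1
((((((((~R -> P) -> S) -> P) -> S) -> S) -> P) -> S) -> P): 1 > 0.44, so result = 0.44
(((((((((~R -> P) -> S) -> P) -> S) -> S) -> P) -> S) -> P) -> P): 0.44 ≤ 0.44, so result = 1
~P: Gödel ¬ of 0.44 = 0 (operand ≠ 0)
((((((((((~R -> P) -> S) -> P) -> S) -> S) -> P) -> S) -> P) -> P) -> ~P): 1 > 0, so result = 0
~Q: Gödel ¬ of 0.12 = 0 (operand ≠ 0)
(((((((((((~R -> P) -> S) -> P) -> S) -> S) -> P) -> S) -> P) -> P) -> ~P) -> ~Q): 0 ≤ 0, so result = 1
((((((((((((~R -> P) -> S) -> P) -> S) -> S) -> P) -> S) -> P) -> P) -> ~P) -> ~Q) -> R): 1 > 0.91, so result = 0.91
(((((((((((((~R -> P) -> S) -> P) -> S) -> S) -> P) -> S) -> P) -> P) -> ~P) -> ~Q) -> R) -> Q): 0.91 > 0.12, so result = 0.12
((((((((((((((~R -> P) -> S) -> P) -> S) -> S) -> P) -> S) -> P) -> P) -> ~P) -> ~Q) -> R) -> Q) -> S): 0.12 ≤ 0.8, so result = 1
(((((((((((((((~R -> P) -> S) -> P) -> S) -> S) -> P) -> S) -> P) -> P) -> ~P) -> ~Q) -> R) -> Q) -> S) -> S): 1 > 0.8, so result = 0.8
~Q: Gödel ¬ of 0.12 = 0 (operand ≠ 0)
((((((((((((((((~R -> P) -> S) -> P) -> S) -> S) -> P) -> S) -> P) -> P) -> ~P) -> ~Q) -> R) -> Q) -> S) -> S) -> ~Q): 0.8 > 0, so result = 0
(((((((((((((((((~R -> P) -> S) -> P) -> S) -> S) -> P) -> S) -> P) -> P) -> ~P) -> ~Q) -> R) -> Q) -> S) -> S) -> ~Q) -> S): 0 ≤ 0.8, so result = 1
((((((((((((((((((~R -> P) -> S) -> P) -> S) -> S) -> P) -> S) -> P) -> P) -> ~P) -> ~Q) -> R) -> Q) -> S) -> S) -> ~Q) -> S) -> Q): 1 > 0.12, so result = 0.12

0.12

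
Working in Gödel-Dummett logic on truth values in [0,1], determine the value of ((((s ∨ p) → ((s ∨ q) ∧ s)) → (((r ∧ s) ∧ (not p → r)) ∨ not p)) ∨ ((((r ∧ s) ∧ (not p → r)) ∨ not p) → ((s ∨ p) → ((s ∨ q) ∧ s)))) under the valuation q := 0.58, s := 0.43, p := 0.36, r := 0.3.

(s ∨ p) = max(0.43, 0.36) = 0.43
(s ∨ q) = max(0.43, 0.58) = 0.58
((s ∨ q) ∧ s) = min(0.58, 0.43) = 0.43
((s ∨ p) → ((s ∨ q) ∧ s)): 0.43 ≤ 0.43, so result = 1
(r ∧ s) = min(0.3, 0.43) = 0.3
not p: Gödel ¬ of 0.36 = 0 (operand ≠ 0)
(not p → r): 0 ≤ 0.3, so result = 1
((r ∧ s) ∧ (not p → r)) = min(0.3, 1) = 0.3
not p: Gödel ¬ of 0.36 = 0 (operand ≠ 0)
(((r ∧ s) ∧ (not p → r)) ∨ not p) = max(0.3, 0) = 0.3
(((s ∨ p) → ((s ∨ q) ∧ s)) → (((r ∧ s) ∧ (not p → r)) ∨ not p)): 1 > 0.3, so result = 0.3
(r ∧ s) = min(0.3, 0.43) = 0.3
not p: Gödel ¬ of 0.36 = 0 (operand ≠ 0)
(not p → r): 0 ≤ 0.3, so result = 1
((r ∧ s) ∧ (not p → r)) = min(0.3, 1) = 0.3
not p: Gödel ¬ of 0.36 = 0 (operand ≠ 0)
(((r ∧ s) ∧ (not p → r)) ∨ not p) = max(0.3, 0) = 0.3
(s ∨ p) = max(0.43, 0.36) = 0.43
(s ∨ q) = max(0.43, 0.58) = 0.58
((s ∨ q) ∧ s) = min(0.58, 0.43) = 0.43
((s ∨ p) → ((s ∨ q) ∧ s)): 0.43 ≤ 0.43, so result = 1
((((r ∧ s) ∧ (not p → r)) ∨ not p) → ((s ∨ p) → ((s ∨ q) ∧ s))): 0.3 ≤ 1, so result = 1
((((s ∨ p) → ((s ∨ q) ∧ s)) → (((r ∧ s) ∧ (not p → r)) ∨ not p)) ∨ ((((r ∧ s) ∧ (not p → r)) ∨ not p) → ((s ∨ p) → ((s ∨ q) ∧ s)))) = max(0.3, 1) = 1

1.00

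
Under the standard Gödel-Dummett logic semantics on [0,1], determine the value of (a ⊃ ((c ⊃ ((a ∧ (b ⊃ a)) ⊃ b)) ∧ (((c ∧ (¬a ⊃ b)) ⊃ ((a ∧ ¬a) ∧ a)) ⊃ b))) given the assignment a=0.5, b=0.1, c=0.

0.10

(b ⊃ a): 0.1 ≤ 0.5, so result = 1
(a ∧ (b ⊃ a)) = min(0.5, 1) = 0.5
((a ∧ (b ⊃ a)) ⊃ b): 0.5 > 0.1, so result = 0.1
(c ⊃ ((a ∧ (b ⊃ a)) ⊃ b)): 0 ≤ 0.1, so result = 1
¬a: Gödel ¬ of 0.5 = 0 (operand ≠ 0)
(¬a ⊃ b): 0 ≤ 0.1, so result = 1
(c ∧ (¬a ⊃ b)) = min(0, 1) = 0
¬a: Gödel ¬ of 0.5 = 0 (operand ≠ 0)
(a ∧ ¬a) = min(0.5, 0) = 0
((a ∧ ¬a) ∧ a) = min(0, 0.5) = 0
((c ∧ (¬a ⊃ b)) ⊃ ((a ∧ ¬a) ∧ a)): 0 ≤ 0, so result = 1
(((c ∧ (¬a ⊃ b)) ⊃ ((a ∧ ¬a) ∧ a)) ⊃ b): 1 > 0.1, so result = 0.1
((c ⊃ ((a ∧ (b ⊃ a)) ⊃ b)) ∧ (((c ∧ (¬a ⊃ b)) ⊃ ((a ∧ ¬a) ∧ a)) ⊃ b)) = min(1, 0.1) = 0.1
(a ⊃ ((c ⊃ ((a ∧ (b ⊃ a)) ⊃ b)) ∧ (((c ∧ (¬a ⊃ b)) ⊃ ((a ∧ ¬a) ∧ a)) ⊃ b))): 0.5 > 0.1, so result = 0.1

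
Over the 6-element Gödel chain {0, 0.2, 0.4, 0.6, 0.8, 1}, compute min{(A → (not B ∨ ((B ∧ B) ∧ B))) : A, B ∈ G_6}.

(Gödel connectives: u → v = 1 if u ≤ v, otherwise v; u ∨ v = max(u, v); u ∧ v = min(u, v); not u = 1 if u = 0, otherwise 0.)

0.20

The minimum is attained at A = 0.4, B = 0.2:
  not B: Gödel ¬ of 0.2 = 0 (operand ≠ 0)
  (B ∧ B) = min(0.2, 0.2) = 0.2
  ((B ∧ B) ∧ B) = min(0.2, 0.2) = 0.2
  (not B ∨ ((B ∧ B) ∧ B)) = max(0, 0.2) = 0.2
  (A → (not B ∨ ((B ∧ B) ∧ B))): 0.4 > 0.2, so result = 0.2
Checking all 36 assignments confirms none give a value below 0.20.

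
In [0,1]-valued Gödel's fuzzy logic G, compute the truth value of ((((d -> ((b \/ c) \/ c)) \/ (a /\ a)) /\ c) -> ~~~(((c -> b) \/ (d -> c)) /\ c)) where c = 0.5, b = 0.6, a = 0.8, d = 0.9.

0.00

(b \/ c) = max(0.6, 0.5) = 0.6
((b \/ c) \/ c) = max(0.6, 0.5) = 0.6
(d -> ((b \/ c) \/ c)): 0.9 > 0.6, so result = 0.6
(a /\ a) = min(0.8, 0.8) = 0.8
((d -> ((b \/ c) \/ c)) \/ (a /\ a)) = max(0.6, 0.8) = 0.8
(((d -> ((b \/ c) \/ c)) \/ (a /\ a)) /\ c) = min(0.8, 0.5) = 0.5
(c -> b): 0.5 ≤ 0.6, so result = 1
(d -> c): 0.9 > 0.5, so result = 0.5
((c -> b) \/ (d -> c)) = max(1, 0.5) = 1
(((c -> b) \/ (d -> c)) /\ c) = min(1, 0.5) = 0.5
~(((c -> b) \/ (d -> c)) /\ c): Gödel ¬ of 0.5 = 0 (operand ≠ 0)
~~(((c -> b) \/ (d -> c)) /\ c): Gödel ¬ of 0 = 1 (operand is 0)
~~~(((c -> b) \/ (d -> c)) /\ c): Gödel ¬ of 1 = 0 (operand ≠ 0)
((((d -> ((b \/ c) \/ c)) \/ (a /\ a)) /\ c) -> ~~~(((c -> b) \/ (d -> c)) /\ c)): 0.5 > 0, so result = 0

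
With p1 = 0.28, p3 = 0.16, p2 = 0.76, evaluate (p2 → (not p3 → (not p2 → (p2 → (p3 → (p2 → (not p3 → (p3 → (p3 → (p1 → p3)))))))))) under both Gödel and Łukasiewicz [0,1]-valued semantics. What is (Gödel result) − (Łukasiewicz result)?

Gödel evaluation:
  not p3: Gödel ¬ of 0.16 = 0 (operand ≠ 0)
  not p2: Gödel ¬ of 0.76 = 0 (operand ≠ 0)
  not p3: Gödel ¬ of 0.16 = 0 (operand ≠ 0)
  (p1 → p3): 0.28 > 0.16, so result = 0.16
  (p3 → (p1 → p3)): 0.16 ≤ 0.16, so result = 1
  (p3 → (p3 → (p1 → p3))): 0.16 ≤ 1, so result = 1
  (not p3 → (p3 → (p3 → (p1 → p3)))): 0 ≤ 1, so result = 1
  (p2 → (not p3 → (p3 → (p3 → (p1 → p3))))): 0.76 ≤ 1, so result = 1
  (p3 → (p2 → (not p3 → (p3 → (p3 → (p1 → p3)))))): 0.16 ≤ 1, so result = 1
  (p2 → (p3 → (p2 → (not p3 → (p3 → (p3 → (p1 → p3))))))): 0.76 ≤ 1, so result = 1
  (not p2 → (p2 → (p3 → (p2 → (not p3 → (p3 → (p3 → (p1 → p3)))))))): 0 ≤ 1, so result = 1
  (not p3 → (not p2 → (p2 → (p3 → (p2 → (not p3 → (p3 → (p3 → (p1 → p3))))))))): 0 ≤ 1, so result = 1
  (p2 → (not p3 → (not p2 → (p2 → (p3 → (p2 → (not p3 → (p3 → (p3 → (p1 → p3)))))))))): 0.76 ≤ 1, so result = 1
  Gödel value = 1
Łukasiewicz evaluation:
  not p3: Łukasiewicz ¬ gives 1 − 0.16 = 0.84
  not p2: Łukasiewicz ¬ gives 1 − 0.76 = 0.24
  not p3: Łukasiewicz ¬ gives 1 − 0.16 = 0.84
  (p1 → p3): min(1, 1 − 0.28 + 0.16) = 0.88
  (p3 → (p1 → p3)): min(1, 1 − 0.16 + 0.88) = 1
  (p3 → (p3 → (p1 → p3))): min(1, 1 − 0.16 + 1) = 1
  (not p3 → (p3 → (p3 → (p1 → p3)))): min(1, 1 − 0.84 + 1) = 1
  (p2 → (not p3 → (p3 → (p3 → (p1 → p3))))): min(1, 1 − 0.76 + 1) = 1
  (p3 → (p2 → (not p3 → (p3 → (p3 → (p1 → p3)))))): min(1, 1 − 0.16 + 1) = 1
  (p2 → (p3 → (p2 → (not p3 → (p3 → (p3 → (p1 → p3))))))): min(1, 1 − 0.76 + 1) = 1
  (not p2 → (p2 → (p3 → (p2 → (not p3 → (p3 → (p3 → (p1 → p3)))))))): min(1, 1 − 0.24 + 1) = 1
  (not p3 → (not p2 → (p2 → (p3 → (p2 → (not p3 → (p3 → (p3 → (p1 → p3))))))))): min(1, 1 − 0.84 + 1) = 1
  (p2 → (not p3 → (not p2 → (p2 → (p3 → (p2 → (not p3 → (p3 → (p3 → (p1 → p3)))))))))): min(1, 1 − 0.76 + 1) = 1
  Łukasiewicz value = 1
Difference: 1 − 1 = 0.00

0.00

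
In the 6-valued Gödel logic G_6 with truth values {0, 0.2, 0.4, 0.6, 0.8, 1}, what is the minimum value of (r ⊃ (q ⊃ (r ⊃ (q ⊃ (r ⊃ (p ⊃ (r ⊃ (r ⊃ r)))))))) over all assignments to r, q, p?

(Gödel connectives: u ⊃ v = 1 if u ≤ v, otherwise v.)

1.00

Every assignment gives 1. For instance at r = 0, q = 0, p = 0:
  (r ⊃ r): 0 ≤ 0, so result = 1
  (r ⊃ (r ⊃ r)): 0 ≤ 1, so result = 1
  (p ⊃ (r ⊃ (r ⊃ r))): 0 ≤ 1, so result = 1
  (r ⊃ (p ⊃ (r ⊃ (r ⊃ r)))): 0 ≤ 1, so result = 1
  (q ⊃ (r ⊃ (p ⊃ (r ⊃ (r ⊃ r))))): 0 ≤ 1, so result = 1
  (r ⊃ (q ⊃ (r ⊃ (p ⊃ (r ⊃ (r ⊃ r)))))): 0 ≤ 1, so result = 1
  (q ⊃ (r ⊃ (q ⊃ (r ⊃ (p ⊃ (r ⊃ (r ⊃ r))))))): 0 ≤ 1, so result = 1
  (r ⊃ (q ⊃ (r ⊃ (q ⊃ (r ⊃ (p ⊃ (r ⊃ (r ⊃ r)))))))): 0 ≤ 1, so result = 1
All 216 assignments give value 1 — the formula is a G_6-tautology.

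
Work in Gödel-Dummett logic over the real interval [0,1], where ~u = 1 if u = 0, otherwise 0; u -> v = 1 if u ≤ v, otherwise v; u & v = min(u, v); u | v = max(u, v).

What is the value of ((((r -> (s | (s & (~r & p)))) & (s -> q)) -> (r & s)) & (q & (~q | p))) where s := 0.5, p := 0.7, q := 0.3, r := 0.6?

0.30

~r: Gödel ¬ of 0.6 = 0 (operand ≠ 0)
(~r & p) = min(0, 0.7) = 0
(s & (~r & p)) = min(0.5, 0) = 0
(s | (s & (~r & p))) = max(0.5, 0) = 0.5
(r -> (s | (s & (~r & p)))): 0.6 > 0.5, so result = 0.5
(s -> q): 0.5 > 0.3, so result = 0.3
((r -> (s | (s & (~r & p)))) & (s -> q)) = min(0.5, 0.3) = 0.3
(r & s) = min(0.6, 0.5) = 0.5
(((r -> (s | (s & (~r & p)))) & (s -> q)) -> (r & s)): 0.3 ≤ 0.5, so result = 1
~q: Gödel ¬ of 0.3 = 0 (operand ≠ 0)
(~q | p) = max(0, 0.7) = 0.7
(q & (~q | p)) = min(0.3, 0.7) = 0.3
((((r -> (s | (s & (~r & p)))) & (s -> q)) -> (r & s)) & (q & (~q | p))) = min(1, 0.3) = 0.3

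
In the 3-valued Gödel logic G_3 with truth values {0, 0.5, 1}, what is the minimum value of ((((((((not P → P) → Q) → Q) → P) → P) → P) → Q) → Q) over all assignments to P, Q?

0.50

The minimum is attained at P = 0, Q = 0.5:
  not P: Gödel ¬ of 0 = 1 (operand is 0)
  (not P → P): 1 > 0, so result = 0
  ((not P → P) → Q): 0 ≤ 0.5, so result = 1
  (((not P → P) → Q) → Q): 1 > 0.5, so result = 0.5
  ((((not P → P) → Q) → Q) → P): 0.5 > 0, so result = 0
  (((((not P → P) → Q) → Q) → P) → P): 0 ≤ 0, so result = 1
  ((((((not P → P) → Q) → Q) → P) → P) → P): 1 > 0, so result = 0
  (((((((not P → P) → Q) → Q) → P) → P) → P) → Q): 0 ≤ 0.5, so result = 1
  ((((((((not P → P) → Q) → Q) → P) → P) → P) → Q) → Q): 1 > 0.5, so result = 0.5
Checking all 9 assignments confirms none give a value below 0.50.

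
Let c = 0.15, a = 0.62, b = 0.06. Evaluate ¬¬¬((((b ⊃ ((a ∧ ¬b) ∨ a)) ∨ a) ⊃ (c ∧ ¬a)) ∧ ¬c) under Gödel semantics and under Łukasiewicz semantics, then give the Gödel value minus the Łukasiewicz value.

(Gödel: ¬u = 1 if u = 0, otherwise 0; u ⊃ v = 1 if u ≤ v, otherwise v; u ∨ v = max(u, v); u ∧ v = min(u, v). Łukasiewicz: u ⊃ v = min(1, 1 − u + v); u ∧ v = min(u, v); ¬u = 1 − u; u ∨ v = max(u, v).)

Gödel evaluation:
  ¬b: Gödel ¬ of 0.06 = 0 (operand ≠ 0)
  (a ∧ ¬b) = min(0.62, 0) = 0
  ((a ∧ ¬b) ∨ a) = max(0, 0.62) = 0.62
  (b ⊃ ((a ∧ ¬b) ∨ a)): 0.06 ≤ 0.62, so result = 1
  ((b ⊃ ((a ∧ ¬b) ∨ a)) ∨ a) = max(1, 0.62) = 1
  ¬a: Gödel ¬ of 0.62 = 0 (operand ≠ 0)
  (c ∧ ¬a) = min(0.15, 0) = 0
  (((b ⊃ ((a ∧ ¬b) ∨ a)) ∨ a) ⊃ (c ∧ ¬a)): 1 > 0, so result = 0
  ¬c: Gödel ¬ of 0.15 = 0 (operand ≠ 0)
  ((((b ⊃ ((a ∧ ¬b) ∨ a)) ∨ a) ⊃ (c ∧ ¬a)) ∧ ¬c) = min(0, 0) = 0
  ¬((((b ⊃ ((a ∧ ¬b) ∨ a)) ∨ a) ⊃ (c ∧ ¬a)) ∧ ¬c): Gödel ¬ of 0 = 1 (operand is 0)
  ¬¬((((b ⊃ ((a ∧ ¬b) ∨ a)) ∨ a) ⊃ (c ∧ ¬a)) ∧ ¬c): Gödel ¬ of 1 = 0 (operand ≠ 0)
  ¬¬¬((((b ⊃ ((a ∧ ¬b) ∨ a)) ∨ a) ⊃ (c ∧ ¬a)) ∧ ¬c): Gödel ¬ of 0 = 1 (operand is 0)
  Gödel value = 1
Łukasiewicz evaluation:
  ¬b: Łukasiewicz ¬ gives 1 − 0.06 = 0.94
  (a ∧ ¬b) = min(0.62, 0.94) = 0.62
  ((a ∧ ¬b) ∨ a) = max(0.62, 0.62) = 0.62
  (b ⊃ ((a ∧ ¬b) ∨ a)): min(1, 1 − 0.06 + 0.62) = 1
  ((b ⊃ ((a ∧ ¬b) ∨ a)) ∨ a) = max(1, 0.62) = 1
  ¬a: Łukasiewicz ¬ gives 1 − 0.62 = 0.38
  (c ∧ ¬a) = min(0.15, 0.38) = 0.15
  (((b ⊃ ((a ∧ ¬b) ∨ a)) ∨ a) ⊃ (c ∧ ¬a)): min(1, 1 − 1 + 0.15) = 0.15
  ¬c: Łukasiewicz ¬ gives 1 − 0.15 = 0.85
  ((((b ⊃ ((a ∧ ¬b) ∨ a)) ∨ a) ⊃ (c ∧ ¬a)) ∧ ¬c) = min(0.15, 0.85) = 0.15
  ¬((((b ⊃ ((a ∧ ¬b) ∨ a)) ∨ a) ⊃ (c ∧ ¬a)) ∧ ¬c): Łukasiewicz ¬ gives 1 − 0.15 = 0.85
  ¬¬((((b ⊃ ((a ∧ ¬b) ∨ a)) ∨ a) ⊃ (c ∧ ¬a)) ∧ ¬c): Łukasiewicz ¬ gives 1 − 0.85 = 0.15
  ¬¬¬((((b ⊃ ((a ∧ ¬b) ∨ a)) ∨ a) ⊃ (c ∧ ¬a)) ∧ ¬c): Łukasiewicz ¬ gives 1 − 0.15 = 0.85
  Łukasiewicz value = 0.85
Difference: 1 − 0.85 = 0.15

0.15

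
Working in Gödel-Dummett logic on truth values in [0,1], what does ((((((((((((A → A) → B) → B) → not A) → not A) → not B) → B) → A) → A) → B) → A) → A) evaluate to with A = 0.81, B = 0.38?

(A → A): 0.81 ≤ 0.81, so result = 1
((A → A) → B): 1 > 0.38, so result = 0.38
(((A → A) → B) → B): 0.38 ≤ 0.38, so result = 1
not A: Gödel ¬ of 0.81 = 0 (operand ≠ 0)
((((A → A) → B) → B) → not A): 1 > 0, so result = 0
not A: Gödel ¬ of 0.81 = 0 (operand ≠ 0)
(((((A → A) → B) → B) → not A) → not A): 0 ≤ 0, so result = 1
not B: Gödel ¬ of 0.38 = 0 (operand ≠ 0)
((((((A → A) → B) → B) → not A) → not A) → not B): 1 > 0, so result = 0
(((((((A → A) → B) → B) → not A) → not A) → not B) → B): 0 ≤ 0.38, so result = 1
((((((((A → A) → B) → B) → not A) → not A) → not B) → B) → A): 1 > 0.81, so result = 0.81
(((((((((A → A) → B) → B) → not A) → not A) → not B) → B) → A) → A): 0.81 ≤ 0.81, so result = 1
((((((((((A → A) → B) → B) → not A) → not A) → not B) → B) → A) → A) → B): 1 > 0.38, so result = 0.38
(((((((((((A → A) → B) → B) → not A) → not A) → not B) → B) → A) → A) → B) → A): 0.38 ≤ 0.81, so result = 1
((((((((((((A → A) → B) → B) → not A) → not A) → not B) → B) → A) → A) → B) → A) → A): 1 > 0.81, so result = 0.81

0.81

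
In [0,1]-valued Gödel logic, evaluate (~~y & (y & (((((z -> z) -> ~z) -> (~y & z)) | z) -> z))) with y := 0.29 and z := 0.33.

0.29

~y: Gödel ¬ of 0.29 = 0 (operand ≠ 0)
~~y: Gödel ¬ of 0 = 1 (operand is 0)
(z -> z): 0.33 ≤ 0.33, so result = 1
~z: Gödel ¬ of 0.33 = 0 (operand ≠ 0)
((z -> z) -> ~z): 1 > 0, so result = 0
~y: Gödel ¬ of 0.29 = 0 (operand ≠ 0)
(~y & z) = min(0, 0.33) = 0
(((z -> z) -> ~z) -> (~y & z)): 0 ≤ 0, so result = 1
((((z -> z) -> ~z) -> (~y & z)) | z) = max(1, 0.33) = 1
(((((z -> z) -> ~z) -> (~y & z)) | z) -> z): 1 > 0.33, so result = 0.33
(y & (((((z -> z) -> ~z) -> (~y & z)) | z) -> z)) = min(0.29, 0.33) = 0.29
(~~y & (y & (((((z -> z) -> ~z) -> (~y & z)) | z) -> z))) = min(1, 0.29) = 0.29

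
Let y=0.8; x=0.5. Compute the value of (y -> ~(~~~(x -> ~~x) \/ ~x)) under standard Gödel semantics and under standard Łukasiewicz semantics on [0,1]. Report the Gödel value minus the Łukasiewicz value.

Gödel evaluation:
  ~x: Gödel ¬ of 0.5 = 0 (operand ≠ 0)
  ~~x: Gödel ¬ of 0 = 1 (operand is 0)
  (x -> ~~x): 0.5 ≤ 1, so result = 1
  ~(x -> ~~x): Gödel ¬ of 1 = 0 (operand ≠ 0)
  ~~(x -> ~~x): Gödel ¬ of 0 = 1 (operand is 0)
  ~~~(x -> ~~x): Gödel ¬ of 1 = 0 (operand ≠ 0)
  ~x: Gödel ¬ of 0.5 = 0 (operand ≠ 0)
  (~~~(x -> ~~x) \/ ~x) = max(0, 0) = 0
  ~(~~~(x -> ~~x) \/ ~x): Gödel ¬ of 0 = 1 (operand is 0)
  (y -> ~(~~~(x -> ~~x) \/ ~x)): 0.8 ≤ 1, so result = 1
  Gödel value = 1
Łukasiewicz evaluation:
  ~x: Łukasiewicz ¬ gives 1 − 0.5 = 0.5
  ~~x: Łukasiewicz ¬ gives 1 − 0.5 = 0.5
  (x -> ~~x): min(1, 1 − 0.5 + 0.5) = 1
  ~(x -> ~~x): Łukasiewicz ¬ gives 1 − 1 = 0
  ~~(x -> ~~x): Łukasiewicz ¬ gives 1 − 0 = 1
  ~~~(x -> ~~x): Łukasiewicz ¬ gives 1 − 1 = 0
  ~x: Łukasiewicz ¬ gives 1 − 0.5 = 0.5
  (~~~(x -> ~~x) \/ ~x) = max(0, 0.5) = 0.5
  ~(~~~(x -> ~~x) \/ ~x): Łukasiewicz ¬ gives 1 − 0.5 = 0.5
  (y -> ~(~~~(x -> ~~x) \/ ~x)): min(1, 1 − 0.8 + 0.5) = 0.7
  Łukasiewicz value = 0.7
Difference: 1 − 0.7 = 0.30

0.30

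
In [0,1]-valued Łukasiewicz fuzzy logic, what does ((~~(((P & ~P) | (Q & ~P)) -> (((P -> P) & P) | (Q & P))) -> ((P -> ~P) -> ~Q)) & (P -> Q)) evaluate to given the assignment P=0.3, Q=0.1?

~P: Łukasiewicz ¬ gives 1 − 0.3 = 0.7
(P & ~P) = min(0.3, 0.7) = 0.3
~P: Łukasiewicz ¬ gives 1 − 0.3 = 0.7
(Q & ~P) = min(0.1, 0.7) = 0.1
((P & ~P) | (Q & ~P)) = max(0.3, 0.1) = 0.3
(P -> P): min(1, 1 − 0.3 + 0.3) = 1
((P -> P) & P) = min(1, 0.3) = 0.3
(Q & P) = min(0.1, 0.3) = 0.1
(((P -> P) & P) | (Q & P)) = max(0.3, 0.1) = 0.3
(((P & ~P) | (Q & ~P)) -> (((P -> P) & P) | (Q & P))): min(1, 1 − 0.3 + 0.3) = 1
~(((P & ~P) | (Q & ~P)) -> (((P -> P) & P) | (Q & P))): Łukasiewicz ¬ gives 1 − 1 = 0
~~(((P & ~P) | (Q & ~P)) -> (((P -> P) & P) | (Q & P))): Łukasiewicz ¬ gives 1 − 0 = 1
~P: Łukasiewicz ¬ gives 1 − 0.3 = 0.7
(P -> ~P): min(1, 1 − 0.3 + 0.7) = 1
~Q: Łukasiewicz ¬ gives 1 − 0.1 = 0.9
((P -> ~P) -> ~Q): min(1, 1 − 1 + 0.9) = 0.9
(~~(((P & ~P) | (Q & ~P)) -> (((P -> P) & P) | (Q & P))) -> ((P -> ~P) -> ~Q)): min(1, 1 − 1 + 0.9) = 0.9
(P -> Q): min(1, 1 − 0.3 + 0.1) = 0.8
((~~(((P & ~P) | (Q & ~P)) -> (((P -> P) & P) | (Q & P))) -> ((P -> ~P) -> ~Q)) & (P -> Q)) = min(0.9, 0.8) = 0.8

0.80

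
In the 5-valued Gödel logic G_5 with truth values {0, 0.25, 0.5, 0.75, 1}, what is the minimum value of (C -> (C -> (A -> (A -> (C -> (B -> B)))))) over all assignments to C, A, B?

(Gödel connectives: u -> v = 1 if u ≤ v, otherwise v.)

Every assignment gives 1. For instance at C = 0, A = 0, B = 0:
  (B -> B): 0 ≤ 0, so result = 1
  (C -> (B -> B)): 0 ≤ 1, so result = 1
  (A -> (C -> (B -> B))): 0 ≤ 1, so result = 1
  (A -> (A -> (C -> (B -> B)))): 0 ≤ 1, so result = 1
  (C -> (A -> (A -> (C -> (B -> B))))): 0 ≤ 1, so result = 1
  (C -> (C -> (A -> (A -> (C -> (B -> B)))))): 0 ≤ 1, so result = 1
All 125 assignments give value 1 — the formula is a G_5-tautology.

1.00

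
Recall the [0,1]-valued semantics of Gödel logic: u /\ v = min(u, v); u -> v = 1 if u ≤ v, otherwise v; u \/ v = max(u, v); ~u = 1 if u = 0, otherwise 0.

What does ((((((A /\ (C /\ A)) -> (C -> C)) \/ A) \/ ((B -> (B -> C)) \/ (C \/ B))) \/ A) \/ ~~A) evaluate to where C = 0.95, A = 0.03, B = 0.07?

(C /\ A) = min(0.95, 0.03) = 0.03
(A /\ (C /\ A)) = min(0.03, 0.03) = 0.03
(C -> C): 0.95 ≤ 0.95, so result = 1
((A /\ (C /\ A)) -> (C -> C)): 0.03 ≤ 1, so result = 1
(((A /\ (C /\ A)) -> (C -> C)) \/ A) = max(1, 0.03) = 1
(B -> C): 0.07 ≤ 0.95, so result = 1
(B -> (B -> C)): 0.07 ≤ 1, so result = 1
(C \/ B) = max(0.95, 0.07) = 0.95
((B -> (B -> C)) \/ (C \/ B)) = max(1, 0.95) = 1
((((A /\ (C /\ A)) -> (C -> C)) \/ A) \/ ((B -> (B -> C)) \/ (C \/ B))) = max(1, 1) = 1
(((((A /\ (C /\ A)) -> (C -> C)) \/ A) \/ ((B -> (B -> C)) \/ (C \/ B))) \/ A) = max(1, 0.03) = 1
~A: Gödel ¬ of 0.03 = 0 (operand ≠ 0)
~~A: Gödel ¬ of 0 = 1 (operand is 0)
((((((A /\ (C /\ A)) -> (C -> C)) \/ A) \/ ((B -> (B -> C)) \/ (C \/ B))) \/ A) \/ ~~A) = max(1, 1) = 1

1.00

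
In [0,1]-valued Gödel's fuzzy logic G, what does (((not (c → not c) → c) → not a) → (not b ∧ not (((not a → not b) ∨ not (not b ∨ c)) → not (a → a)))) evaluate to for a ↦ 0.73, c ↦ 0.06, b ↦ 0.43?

not c: Gödel ¬ of 0.06 = 0 (operand ≠ 0)
(c → not c): 0.06 > 0, so result = 0
not (c → not c): Gödel ¬ of 0 = 1 (operand is 0)
(not (c → not c) → c): 1 > 0.06, so result = 0.06
not a: Gödel ¬ of 0.73 = 0 (operand ≠ 0)
((not (c → not c) → c) → not a): 0.06 > 0, so result = 0
not b: Gödel ¬ of 0.43 = 0 (operand ≠ 0)
not a: Gödel ¬ of 0.73 = 0 (operand ≠ 0)
not b: Gödel ¬ of 0.43 = 0 (operand ≠ 0)
(not a → not b): 0 ≤ 0, so result = 1
not b: Gödel ¬ of 0.43 = 0 (operand ≠ 0)
(not b ∨ c) = max(0, 0.06) = 0.06
not (not b ∨ c): Gödel ¬ of 0.06 = 0 (operand ≠ 0)
((not a → not b) ∨ not (not b ∨ c)) = max(1, 0) = 1
(a → a): 0.73 ≤ 0.73, so result = 1
not (a → a): Gödel ¬ of 1 = 0 (operand ≠ 0)
(((not a → not b) ∨ not (not b ∨ c)) → not (a → a)): 1 > 0, so result = 0
not (((not a → not b) ∨ not (not b ∨ c)) → not (a → a)): Gödel ¬ of 0 = 1 (operand is 0)
(not b ∧ not (((not a → not b) ∨ not (not b ∨ c)) → not (a → a))) = min(0, 1) = 0
(((not (c → not c) → c) → not a) → (not b ∧ not (((not a → not b) ∨ not (not b ∨ c)) → not (a → a)))): 0 ≤ 0, so result = 1

1.00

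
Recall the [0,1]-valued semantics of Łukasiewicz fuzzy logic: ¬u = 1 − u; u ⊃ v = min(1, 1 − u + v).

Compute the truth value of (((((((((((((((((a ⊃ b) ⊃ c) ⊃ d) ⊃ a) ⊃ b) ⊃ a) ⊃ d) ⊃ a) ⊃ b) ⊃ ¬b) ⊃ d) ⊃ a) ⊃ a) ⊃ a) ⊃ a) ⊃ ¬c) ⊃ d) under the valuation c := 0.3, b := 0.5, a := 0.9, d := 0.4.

(a ⊃ b): min(1, 1 − 0.9 + 0.5) = 0.6
((a ⊃ b) ⊃ c): min(1, 1 − 0.6 + 0.3) = 0.7
(((a ⊃ b) ⊃ c) ⊃ d): min(1, 1 − 0.7 + 0.4) = 0.7
((((a ⊃ b) ⊃ c) ⊃ d) ⊃ a): min(1, 1 − 0.7 + 0.9) = 1
(((((a ⊃ b) ⊃ c) ⊃ d) ⊃ a) ⊃ b): min(1, 1 − 1 + 0.5) = 0.5
((((((a ⊃ b) ⊃ c) ⊃ d) ⊃ a) ⊃ b) ⊃ a): min(1, 1 − 0.5 + 0.9) = 1
(((((((a ⊃ b) ⊃ c) ⊃ d) ⊃ a) ⊃ b) ⊃ a) ⊃ d): min(1, 1 − 1 + 0.4) = 0.4
((((((((a ⊃ b) ⊃ c) ⊃ d) ⊃ a) ⊃ b) ⊃ a) ⊃ d) ⊃ a): min(1, 1 − 0.4 + 0.9) = 1
(((((((((a ⊃ b) ⊃ c) ⊃ d) ⊃ a) ⊃ b) ⊃ a) ⊃ d) ⊃ a) ⊃ b): min(1, 1 − 1 + 0.5) = 0.5
¬b: Łukasiewicz ¬ gives 1 − 0.5 = 0.5
((((((((((a ⊃ b) ⊃ c) ⊃ d) ⊃ a) ⊃ b) ⊃ a) ⊃ d) ⊃ a) ⊃ b) ⊃ ¬b): min(1, 1 − 0.5 + 0.5) = 1
(((((((((((a ⊃ b) ⊃ c) ⊃ d) ⊃ a) ⊃ b) ⊃ a) ⊃ d) ⊃ a) ⊃ b) ⊃ ¬b) ⊃ d): min(1, 1 − 1 + 0.4) = 0.4
((((((((((((a ⊃ b) ⊃ c) ⊃ d) ⊃ a) ⊃ b) ⊃ a) ⊃ d) ⊃ a) ⊃ b) ⊃ ¬b) ⊃ d) ⊃ a): min(1, 1 − 0.4 + 0.9) = 1
(((((((((((((a ⊃ b) ⊃ c) ⊃ d) ⊃ a) ⊃ b) ⊃ a) ⊃ d) ⊃ a) ⊃ b) ⊃ ¬b) ⊃ d) ⊃ a) ⊃ a): min(1, 1 − 1 + 0.9) = 0.9
((((((((((((((a ⊃ b) ⊃ c) ⊃ d) ⊃ a) ⊃ b) ⊃ a) ⊃ d) ⊃ a) ⊃ b) ⊃ ¬b) ⊃ d) ⊃ a) ⊃ a) ⊃ a): min(1, 1 − 0.9 + 0.9) = 1
(((((((((((((((a ⊃ b) ⊃ c) ⊃ d) ⊃ a) ⊃ b) ⊃ a) ⊃ d) ⊃ a) ⊃ b) ⊃ ¬b) ⊃ d) ⊃ a) ⊃ a) ⊃ a) ⊃ a): min(1, 1 − 1 + 0.9) = 0.9
¬c: Łukasiewicz ¬ gives 1 − 0.3 = 0.7
((((((((((((((((a ⊃ b) ⊃ c) ⊃ d) ⊃ a) ⊃ b) ⊃ a) ⊃ d) ⊃ a) ⊃ b) ⊃ ¬b) ⊃ d) ⊃ a) ⊃ a) ⊃ a) ⊃ a) ⊃ ¬c): min(1, 1 − 0.9 + 0.7) = 0.8
(((((((((((((((((a ⊃ b) ⊃ c) ⊃ d) ⊃ a) ⊃ b) ⊃ a) ⊃ d) ⊃ a) ⊃ b) ⊃ ¬b) ⊃ d) ⊃ a) ⊃ a) ⊃ a) ⊃ a) ⊃ ¬c) ⊃ d): min(1, 1 − 0.8 + 0.4) = 0.6

0.60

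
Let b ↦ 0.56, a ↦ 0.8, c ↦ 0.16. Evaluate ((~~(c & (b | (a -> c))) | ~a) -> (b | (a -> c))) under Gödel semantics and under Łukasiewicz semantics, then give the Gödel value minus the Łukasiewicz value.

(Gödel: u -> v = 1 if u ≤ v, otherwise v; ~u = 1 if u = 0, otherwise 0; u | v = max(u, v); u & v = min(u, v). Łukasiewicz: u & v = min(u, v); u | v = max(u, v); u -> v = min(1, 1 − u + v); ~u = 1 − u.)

Gödel evaluation:
  (a -> c): 0.8 > 0.16, so result = 0.16
  (b | (a -> c)) = max(0.56, 0.16) = 0.56
  (c & (b | (a -> c))) = min(0.16, 0.56) = 0.16
  ~(c & (b | (a -> c))): Gödel ¬ of 0.16 = 0 (operand ≠ 0)
  ~~(c & (b | (a -> c))): Gödel ¬ of 0 = 1 (operand is 0)
  ~a: Gödel ¬ of 0.8 = 0 (operand ≠ 0)
  (~~(c & (b | (a -> c))) | ~a) = max(1, 0) = 1
  (a -> c): 0.8 > 0.16, so result = 0.16
  (b | (a -> c)) = max(0.56, 0.16) = 0.56
  ((~~(c & (b | (a -> c))) | ~a) -> (b | (a -> c))): 1 > 0.56, so result = 0.56
  Gödel value = 0.56
Łukasiewicz evaluation:
  (a -> c): min(1, 1 − 0.8 + 0.16) = 0.36
  (b | (a -> c)) = max(0.56, 0.36) = 0.56
  (c & (b | (a -> c))) = min(0.16, 0.56) = 0.16
  ~(c & (b | (a -> c))): Łukasiewicz ¬ gives 1 − 0.16 = 0.84
  ~~(c & (b | (a -> c))): Łukasiewicz ¬ gives 1 − 0.84 = 0.16
  ~a: Łukasiewicz ¬ gives 1 − 0.8 = 0.2
  (~~(c & (b | (a -> c))) | ~a) = max(0.16, 0.2) = 0.2
  (a -> c): min(1, 1 − 0.8 + 0.16) = 0.36
  (b | (a -> c)) = max(0.56, 0.36) = 0.56
  ((~~(c & (b | (a -> c))) | ~a) -> (b | (a -> c))): min(1, 1 − 0.2 + 0.56) = 1
  Łukasiewicz value = 1
Difference: 0.56 − 1 = -0.44

-0.44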